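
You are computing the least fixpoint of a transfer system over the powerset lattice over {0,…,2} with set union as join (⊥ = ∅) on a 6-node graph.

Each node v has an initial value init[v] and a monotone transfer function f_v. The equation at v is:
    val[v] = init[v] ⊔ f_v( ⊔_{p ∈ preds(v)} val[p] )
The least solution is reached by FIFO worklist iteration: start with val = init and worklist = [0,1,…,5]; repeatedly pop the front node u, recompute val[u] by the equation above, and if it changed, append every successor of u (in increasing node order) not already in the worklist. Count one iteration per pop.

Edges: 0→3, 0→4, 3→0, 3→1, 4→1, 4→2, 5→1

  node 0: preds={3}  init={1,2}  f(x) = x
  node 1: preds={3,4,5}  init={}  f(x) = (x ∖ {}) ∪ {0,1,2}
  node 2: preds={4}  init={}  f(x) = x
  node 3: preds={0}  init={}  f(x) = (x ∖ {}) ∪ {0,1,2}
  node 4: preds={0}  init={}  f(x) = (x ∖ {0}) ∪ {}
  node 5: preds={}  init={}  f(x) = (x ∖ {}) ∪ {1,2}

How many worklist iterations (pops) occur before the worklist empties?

Worklist (11 pops):
  #1 pop 0: in={} → {1,2} (no change)
  #2 pop 1: in={} → {0,1,2} (was {}); enqueue []
  #3 pop 2: in={} → {} (no change)
  #4 pop 3: in={1,2} → {0,1,2} (was {}); enqueue [0,1]
  #5 pop 4: in={1,2} → {1,2} (was {}); enqueue [2]
  #6 pop 5: in={} → {1,2} (was {}); enqueue []
  #7 pop 0: in={0,1,2} → {0,1,2} (was {1,2}); enqueue [3,4]
  #8 pop 1: in={0,1,2} → {0,1,2} (no change)
  #9 pop 2: in={1,2} → {1,2} (was {}); enqueue []
  #10 pop 3: in={0,1,2} → {0,1,2} (no change)
  #11 pop 4: in={0,1,2} → {1,2} (no change)

Fixpoint:
  val[0] = {0,1,2}
  val[1] = {0,1,2}
  val[2] = {1,2}
  val[3] = {0,1,2}
  val[4] = {1,2}
  val[5] = {1,2}

11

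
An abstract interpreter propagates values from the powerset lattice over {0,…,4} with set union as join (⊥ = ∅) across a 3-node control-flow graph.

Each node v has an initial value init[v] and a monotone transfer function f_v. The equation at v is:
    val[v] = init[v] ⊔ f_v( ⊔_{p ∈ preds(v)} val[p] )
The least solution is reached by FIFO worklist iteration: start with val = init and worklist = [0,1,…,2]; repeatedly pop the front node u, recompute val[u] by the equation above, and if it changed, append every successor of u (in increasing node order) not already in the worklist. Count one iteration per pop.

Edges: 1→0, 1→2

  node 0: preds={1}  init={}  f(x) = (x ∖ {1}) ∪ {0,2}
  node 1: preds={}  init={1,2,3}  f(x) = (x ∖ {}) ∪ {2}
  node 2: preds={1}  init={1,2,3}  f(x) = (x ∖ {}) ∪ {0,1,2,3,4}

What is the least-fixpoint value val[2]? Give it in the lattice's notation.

Trace (3 dequeues):
  [1] u=0 | in {1,2,3} | out {0,2,3} | prev {} | push {}
  [2] u=1 | in {} | out {1,2,3} | ==
  [3] u=2 | in {1,2,3} | out {0,1,2,3,4} | prev {1,2,3} | push {}

Converged values:
  [0] {0,2,3}
  [1] {1,2,3}
  [2] {0,1,2,3,4}

{0,1,2,3,4}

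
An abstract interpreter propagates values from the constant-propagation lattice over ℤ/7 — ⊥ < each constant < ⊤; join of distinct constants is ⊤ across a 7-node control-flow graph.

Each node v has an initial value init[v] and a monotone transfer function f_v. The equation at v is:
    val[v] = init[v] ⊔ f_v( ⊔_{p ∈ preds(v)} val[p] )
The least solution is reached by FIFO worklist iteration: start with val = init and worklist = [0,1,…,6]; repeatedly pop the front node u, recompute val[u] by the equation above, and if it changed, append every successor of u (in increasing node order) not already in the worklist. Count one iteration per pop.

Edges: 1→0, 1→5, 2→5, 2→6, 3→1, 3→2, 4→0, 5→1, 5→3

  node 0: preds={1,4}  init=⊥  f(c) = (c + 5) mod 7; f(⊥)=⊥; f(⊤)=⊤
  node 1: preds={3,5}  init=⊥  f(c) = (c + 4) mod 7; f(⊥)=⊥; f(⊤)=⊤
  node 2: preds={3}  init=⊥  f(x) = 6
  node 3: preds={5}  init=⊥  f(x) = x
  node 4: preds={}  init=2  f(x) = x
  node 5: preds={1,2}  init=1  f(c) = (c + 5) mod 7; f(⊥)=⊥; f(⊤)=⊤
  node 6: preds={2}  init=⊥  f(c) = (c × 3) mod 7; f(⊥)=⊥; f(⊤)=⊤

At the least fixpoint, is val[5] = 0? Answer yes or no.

Trace (15 dequeues):
  [1] u=0 | in 2 | out 0 | prev ⊥ | push {}
  [2] u=1 | in 1 | out 5 | prev ⊥ | push {0}
  [3] u=2 | in ⊥ | out 6 | prev ⊥ | push {}
  [4] u=3 | in 1 | out 1 | prev ⊥ | push {1,2}
  [5] u=4 | in ⊥ | out 2 | ==
  [6] u=5 | in ⊤ | out ⊤ | prev 1 | push {3}
  [7] u=6 | in 6 | out 4 | prev ⊥ | push {}
  [8] u=0 | in ⊤ | out ⊤ | prev 0 | push {}
  [9] u=1 | in ⊤ | out ⊤ | prev 5 | push {0,5}
  [10] u=2 | in 1 | out 6 | ==
  [11] u=3 | in ⊤ | out ⊤ | prev 1 | push {1,2}
  [12] u=0 | in ⊤ | out ⊤ | ==
  [13] u=5 | in ⊤ | out ⊤ | ==
  [14] u=1 | in ⊤ | out ⊤ | ==
  [15] u=2 | in ⊤ | out 6 | ==

Converged values:
  [0] ⊤
  [1] ⊤
  [2] 6
  [3] ⊤
  [4] 2
  [5] ⊤
  [6] 4

no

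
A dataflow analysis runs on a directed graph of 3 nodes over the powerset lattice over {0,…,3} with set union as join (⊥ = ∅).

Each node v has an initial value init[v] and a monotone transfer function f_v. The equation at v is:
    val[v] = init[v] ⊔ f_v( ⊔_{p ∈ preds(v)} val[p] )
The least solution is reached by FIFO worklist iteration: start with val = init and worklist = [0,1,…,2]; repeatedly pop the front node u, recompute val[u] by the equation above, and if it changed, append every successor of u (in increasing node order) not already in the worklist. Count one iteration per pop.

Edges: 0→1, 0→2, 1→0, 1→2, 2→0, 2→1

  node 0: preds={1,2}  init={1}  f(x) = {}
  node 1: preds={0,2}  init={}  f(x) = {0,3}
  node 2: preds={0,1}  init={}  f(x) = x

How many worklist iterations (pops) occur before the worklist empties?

5

Worklist (5 pops):
  #1 pop 0: in={} → {1} (no change)
  #2 pop 1: in={1} → {0,3} (was {}); enqueue [0]
  #3 pop 2: in={0,1,3} → {0,1,3} (was {}); enqueue [1]
  #4 pop 0: in={0,1,3} → {1} (no change)
  #5 pop 1: in={0,1,3} → {0,3} (no change)

Fixpoint:
  val[0] = {1}
  val[1] = {0,3}
  val[2] = {0,1,3}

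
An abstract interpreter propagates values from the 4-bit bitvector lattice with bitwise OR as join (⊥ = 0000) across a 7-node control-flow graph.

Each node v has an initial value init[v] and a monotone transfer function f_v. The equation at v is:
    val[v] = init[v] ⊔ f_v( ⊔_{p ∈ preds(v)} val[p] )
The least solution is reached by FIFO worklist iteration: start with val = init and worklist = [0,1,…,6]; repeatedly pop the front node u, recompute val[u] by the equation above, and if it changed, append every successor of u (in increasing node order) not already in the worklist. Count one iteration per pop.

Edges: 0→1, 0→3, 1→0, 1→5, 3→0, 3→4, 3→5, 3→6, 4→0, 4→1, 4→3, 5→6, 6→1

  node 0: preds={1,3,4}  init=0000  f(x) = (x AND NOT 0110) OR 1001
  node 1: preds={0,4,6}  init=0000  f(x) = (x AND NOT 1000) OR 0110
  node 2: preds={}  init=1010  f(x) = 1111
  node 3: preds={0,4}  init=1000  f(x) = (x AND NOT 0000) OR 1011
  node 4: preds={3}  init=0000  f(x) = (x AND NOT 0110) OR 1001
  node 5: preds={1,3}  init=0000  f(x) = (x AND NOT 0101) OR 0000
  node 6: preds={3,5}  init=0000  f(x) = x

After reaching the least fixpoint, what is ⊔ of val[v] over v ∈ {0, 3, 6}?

1011

Trace (10 dequeues):
  [1] u=0 | in 1000 | out 1001 | prev 0000 | push {}
  [2] u=1 | in 1001 | out 0111 | prev 0000 | push {0}
  [3] u=2 | in 0000 | out 1111 | prev 1010 | push {}
  [4] u=3 | in 1001 | out 1011 | prev 1000 | push {}
  [5] u=4 | in 1011 | out 1001 | prev 0000 | push {1,3}
  [6] u=5 | in 1111 | out 1010 | prev 0000 | push {}
  [7] u=6 | in 1011 | out 1011 | prev 0000 | push {}
  [8] u=0 | in 1111 | out 1001 | ==
  [9] u=1 | in 1011 | out 0111 | ==
  [10] u=3 | in 1001 | out 1011 | ==

Converged values:
  [0] 1001
  [1] 0111
  [2] 1111
  [3] 1011
  [4] 1001
  [5] 1010
  [6] 1011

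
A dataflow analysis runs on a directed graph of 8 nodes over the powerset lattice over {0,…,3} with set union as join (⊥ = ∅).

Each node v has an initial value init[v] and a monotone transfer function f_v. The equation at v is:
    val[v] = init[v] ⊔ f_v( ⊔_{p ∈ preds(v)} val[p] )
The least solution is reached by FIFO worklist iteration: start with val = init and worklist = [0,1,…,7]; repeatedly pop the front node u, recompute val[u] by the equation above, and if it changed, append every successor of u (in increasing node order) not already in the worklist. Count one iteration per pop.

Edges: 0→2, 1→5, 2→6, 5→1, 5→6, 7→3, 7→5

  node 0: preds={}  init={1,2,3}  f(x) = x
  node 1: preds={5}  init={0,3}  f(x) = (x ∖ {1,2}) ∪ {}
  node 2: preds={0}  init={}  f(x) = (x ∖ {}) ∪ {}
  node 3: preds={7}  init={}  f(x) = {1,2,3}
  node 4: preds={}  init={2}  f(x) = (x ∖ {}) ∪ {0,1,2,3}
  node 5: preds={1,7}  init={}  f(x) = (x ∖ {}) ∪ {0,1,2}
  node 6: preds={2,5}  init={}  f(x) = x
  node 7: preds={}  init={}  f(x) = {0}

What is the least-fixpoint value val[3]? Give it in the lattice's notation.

Iteration log — 11 steps:
  step 1. node 0  ⊔preds={}  new={1,2,3}  stable
  step 2. node 1  ⊔preds={}  new={0,3}  stable
  step 3. node 2  ⊔preds={1,2,3}  new={1,2,3}  old={}  +wl: 
  step 4. node 3  ⊔preds={}  new={1,2,3}  old={}  +wl: 
  step 5. node 4  ⊔preds={}  new={0,1,2,3}  old={2}  +wl: 
  step 6. node 5  ⊔preds={0,3}  new={0,1,2,3}  old={}  +wl: 1
  step 7. node 6  ⊔preds={0,1,2,3}  new={0,1,2,3}  old={}  +wl: 
  step 8. node 7  ⊔preds={}  new={0}  old={}  +wl: 3,5
  step 9. node 1  ⊔preds={0,1,2,3}  new={0,3}  stable
  step 10. node 3  ⊔preds={0}  new={1,2,3}  stable
  step 11. node 5  ⊔preds={0,3}  new={0,1,2,3}  stable

Least fixpoint reached:
  node 0: {1,2,3}
  node 1: {0,3}
  node 2: {1,2,3}
  node 3: {1,2,3}
  node 4: {0,1,2,3}
  node 5: {0,1,2,3}
  node 6: {0,1,2,3}
  node 7: {0}

{1,2,3}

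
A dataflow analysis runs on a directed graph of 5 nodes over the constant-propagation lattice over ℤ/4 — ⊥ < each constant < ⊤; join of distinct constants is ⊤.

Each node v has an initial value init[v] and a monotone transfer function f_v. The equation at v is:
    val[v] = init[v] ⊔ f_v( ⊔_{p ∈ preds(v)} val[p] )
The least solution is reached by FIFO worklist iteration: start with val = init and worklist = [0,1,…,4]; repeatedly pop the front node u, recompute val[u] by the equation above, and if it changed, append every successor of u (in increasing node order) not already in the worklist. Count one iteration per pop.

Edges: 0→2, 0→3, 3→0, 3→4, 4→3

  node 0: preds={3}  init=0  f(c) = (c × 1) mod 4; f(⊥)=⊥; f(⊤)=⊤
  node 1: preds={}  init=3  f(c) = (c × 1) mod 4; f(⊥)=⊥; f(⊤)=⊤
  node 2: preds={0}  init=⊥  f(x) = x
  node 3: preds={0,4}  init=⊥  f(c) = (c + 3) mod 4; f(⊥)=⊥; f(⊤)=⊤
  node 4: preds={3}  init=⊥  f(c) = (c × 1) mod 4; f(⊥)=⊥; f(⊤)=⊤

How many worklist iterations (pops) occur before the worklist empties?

Trace (11 dequeues):
  [1] u=0 | in ⊥ | out 0 | ==
  [2] u=1 | in ⊥ | out 3 | ==
  [3] u=2 | in 0 | out 0 | prev ⊥ | push {}
  [4] u=3 | in 0 | out 3 | prev ⊥ | push {0}
  [5] u=4 | in 3 | out 3 | prev ⊥ | push {3}
  [6] u=0 | in 3 | out ⊤ | prev 0 | push {2}
  [7] u=3 | in ⊤ | out ⊤ | prev 3 | push {0,4}
  [8] u=2 | in ⊤ | out ⊤ | prev 0 | push {}
  [9] u=0 | in ⊤ | out ⊤ | ==
  [10] u=4 | in ⊤ | out ⊤ | prev 3 | push {3}
  [11] u=3 | in ⊤ | out ⊤ | ==

Converged values:
  [0] ⊤
  [1] 3
  [2] ⊤
  [3] ⊤
  [4] ⊤

11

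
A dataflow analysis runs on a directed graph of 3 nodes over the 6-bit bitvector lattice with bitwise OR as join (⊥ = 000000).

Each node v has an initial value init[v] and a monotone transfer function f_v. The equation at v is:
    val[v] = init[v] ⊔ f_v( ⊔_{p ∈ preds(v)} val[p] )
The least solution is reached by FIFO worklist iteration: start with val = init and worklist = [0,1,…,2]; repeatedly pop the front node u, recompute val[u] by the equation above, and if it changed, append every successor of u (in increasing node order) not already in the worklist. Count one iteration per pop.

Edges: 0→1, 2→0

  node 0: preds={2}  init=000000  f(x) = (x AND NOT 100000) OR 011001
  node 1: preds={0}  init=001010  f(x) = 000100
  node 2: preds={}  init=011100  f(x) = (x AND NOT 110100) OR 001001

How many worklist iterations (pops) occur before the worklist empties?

4

Trace (4 dequeues):
  [1] u=0 | in 011100 | out 011101 | prev 000000 | push {}
  [2] u=1 | in 011101 | out 001110 | prev 001010 | push {}
  [3] u=2 | in 000000 | out 011101 | prev 011100 | push {0}
  [4] u=0 | in 011101 | out 011101 | ==

Converged values:
  [0] 011101
  [1] 001110
  [2] 011101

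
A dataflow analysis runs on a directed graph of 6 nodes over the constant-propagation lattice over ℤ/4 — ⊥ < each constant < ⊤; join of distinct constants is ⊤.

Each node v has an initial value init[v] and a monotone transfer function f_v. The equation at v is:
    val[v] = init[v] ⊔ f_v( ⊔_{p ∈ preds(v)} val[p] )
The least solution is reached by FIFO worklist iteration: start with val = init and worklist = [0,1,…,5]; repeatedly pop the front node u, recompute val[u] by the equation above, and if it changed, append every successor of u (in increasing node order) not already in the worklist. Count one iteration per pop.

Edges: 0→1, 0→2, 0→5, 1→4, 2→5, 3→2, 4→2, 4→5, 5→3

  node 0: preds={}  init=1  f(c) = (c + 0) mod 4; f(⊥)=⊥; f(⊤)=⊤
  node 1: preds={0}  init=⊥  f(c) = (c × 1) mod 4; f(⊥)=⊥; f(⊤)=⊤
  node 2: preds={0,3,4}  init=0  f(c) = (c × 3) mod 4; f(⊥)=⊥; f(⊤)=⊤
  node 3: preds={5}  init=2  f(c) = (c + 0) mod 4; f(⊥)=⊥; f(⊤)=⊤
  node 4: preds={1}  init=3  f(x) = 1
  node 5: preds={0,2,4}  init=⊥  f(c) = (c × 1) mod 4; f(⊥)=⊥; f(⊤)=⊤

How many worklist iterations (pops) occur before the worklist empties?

Trace (9 dequeues):
  [1] u=0 | in ⊥ | out 1 | ==
  [2] u=1 | in 1 | out 1 | prev ⊥ | push {}
  [3] u=2 | in ⊤ | out ⊤ | prev 0 | push {}
  [4] u=3 | in ⊥ | out 2 | ==
  [5] u=4 | in 1 | out ⊤ | prev 3 | push {2}
  [6] u=5 | in ⊤ | out ⊤ | prev ⊥ | push {3}
  [7] u=2 | in ⊤ | out ⊤ | ==
  [8] u=3 | in ⊤ | out ⊤ | prev 2 | push {2}
  [9] u=2 | in ⊤ | out ⊤ | ==

Converged values:
  [0] 1
  [1] 1
  [2] ⊤
  [3] ⊤
  [4] ⊤
  [5] ⊤

9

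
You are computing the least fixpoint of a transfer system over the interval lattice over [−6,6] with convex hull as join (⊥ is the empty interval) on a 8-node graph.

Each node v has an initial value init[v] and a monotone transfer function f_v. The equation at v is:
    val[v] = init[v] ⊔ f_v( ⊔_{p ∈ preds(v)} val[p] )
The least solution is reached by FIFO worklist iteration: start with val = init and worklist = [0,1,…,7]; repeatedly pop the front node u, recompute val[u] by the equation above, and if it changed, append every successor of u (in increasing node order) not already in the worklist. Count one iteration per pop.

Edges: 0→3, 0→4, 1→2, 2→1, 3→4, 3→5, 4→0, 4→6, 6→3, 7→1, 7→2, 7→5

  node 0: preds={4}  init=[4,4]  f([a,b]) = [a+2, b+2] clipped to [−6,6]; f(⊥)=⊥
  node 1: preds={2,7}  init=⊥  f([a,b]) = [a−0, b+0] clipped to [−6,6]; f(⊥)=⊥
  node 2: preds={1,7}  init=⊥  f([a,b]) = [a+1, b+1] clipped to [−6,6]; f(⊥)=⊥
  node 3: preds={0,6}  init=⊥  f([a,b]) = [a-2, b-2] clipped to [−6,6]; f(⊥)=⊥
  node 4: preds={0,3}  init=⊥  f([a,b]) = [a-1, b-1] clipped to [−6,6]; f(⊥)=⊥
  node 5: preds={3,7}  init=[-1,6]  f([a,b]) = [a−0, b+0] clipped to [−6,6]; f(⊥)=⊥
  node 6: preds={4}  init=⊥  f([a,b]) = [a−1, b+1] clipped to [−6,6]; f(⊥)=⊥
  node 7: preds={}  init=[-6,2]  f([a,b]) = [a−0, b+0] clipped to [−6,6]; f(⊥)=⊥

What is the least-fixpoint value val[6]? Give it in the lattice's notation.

Worklist (29 pops):
  #1 pop 0: in=⊥ → [4,4] (no change)
  #2 pop 1: in=[-6,2] → [-6,2] (was ⊥); enqueue []
  #3 pop 2: in=[-6,2] → [-5,3] (was ⊥); enqueue [1]
  #4 pop 3: in=[4,4] → [2,2] (was ⊥); enqueue []
  #5 pop 4: in=[2,4] → [1,3] (was ⊥); enqueue [0]
  #6 pop 5: in=[-6,2] → [-6,6] (was [-1,6]); enqueue []
  #7 pop 6: in=[1,3] → [0,4] (was ⊥); enqueue [3]
  #8 pop 7: in=⊥ → [-6,2] (no change)
  #9 pop 1: in=[-6,3] → [-6,3] (was [-6,2]); enqueue [2]
  #10 pop 0: in=[1,3] → [3,5] (was [4,4]); enqueue [4]
  #11 pop 3: in=[0,5] → [-2,3] (was [2,2]); enqueue [5]
  #12 pop 2: in=[-6,3] → [-5,4] (was [-5,3]); enqueue [1]
  #13 pop 4: in=[-2,5] → [-3,4] (was [1,3]); enqueue [0,6]
  #14 pop 5: in=[-6,3] → [-6,6] (no change)
  #15 pop 1: in=[-6,4] → [-6,4] (was [-6,3]); enqueue [2]
  #16 pop 0: in=[-3,4] → [-1,6] (was [3,5]); enqueue [3,4]
  #17 pop 6: in=[-3,4] → [-4,5] (was [0,4]); enqueue []
  #18 pop 2: in=[-6,4] → [-5,5] (was [-5,4]); enqueue [1]
  #19 pop 3: in=[-4,6] → [-6,4] (was [-2,3]); enqueue [5]
  #20 pop 4: in=[-6,6] → [-6,5] (was [-3,4]); enqueue [0,6]
  #21 pop 1: in=[-6,5] → [-6,5] (was [-6,4]); enqueue [2]
  #22 pop 5: in=[-6,4] → [-6,6] (no change)
  #23 pop 0: in=[-6,5] → [-4,6] (was [-1,6]); enqueue [3,4]
  #24 pop 6: in=[-6,5] → [-6,6] (was [-4,5]); enqueue []
  #25 pop 2: in=[-6,5] → [-5,6] (was [-5,5]); enqueue [1]
  #26 pop 3: in=[-6,6] → [-6,4] (no change)
  #27 pop 4: in=[-6,6] → [-6,5] (no change)
  #28 pop 1: in=[-6,6] → [-6,6] (was [-6,5]); enqueue [2]
  #29 pop 2: in=[-6,6] → [-5,6] (no change)

Fixpoint:
  val[0] = [-4,6]
  val[1] = [-6,6]
  val[2] = [-5,6]
  val[3] = [-6,4]
  val[4] = [-6,5]
  val[5] = [-6,6]
  val[6] = [-6,6]
  val[7] = [-6,2]

[-6,6]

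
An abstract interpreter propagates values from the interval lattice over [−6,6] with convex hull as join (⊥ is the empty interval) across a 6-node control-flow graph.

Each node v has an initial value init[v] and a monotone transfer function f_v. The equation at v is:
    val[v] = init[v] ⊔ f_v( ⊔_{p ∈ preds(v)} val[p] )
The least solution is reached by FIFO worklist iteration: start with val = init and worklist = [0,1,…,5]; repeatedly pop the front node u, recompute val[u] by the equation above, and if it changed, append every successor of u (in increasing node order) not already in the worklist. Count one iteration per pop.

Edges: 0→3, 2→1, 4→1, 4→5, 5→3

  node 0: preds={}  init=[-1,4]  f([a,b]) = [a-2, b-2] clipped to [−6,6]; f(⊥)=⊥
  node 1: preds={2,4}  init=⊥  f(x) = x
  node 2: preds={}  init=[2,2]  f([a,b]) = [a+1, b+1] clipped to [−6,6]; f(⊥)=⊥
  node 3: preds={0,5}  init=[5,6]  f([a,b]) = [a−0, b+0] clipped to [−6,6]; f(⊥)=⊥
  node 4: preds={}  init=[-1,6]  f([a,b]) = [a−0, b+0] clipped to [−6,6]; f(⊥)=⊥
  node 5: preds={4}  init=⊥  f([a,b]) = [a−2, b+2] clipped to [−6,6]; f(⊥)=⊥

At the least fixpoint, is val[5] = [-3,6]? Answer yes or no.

yes

Trace (7 dequeues):
  [1] u=0 | in ⊥ | out [-1,4] | ==
  [2] u=1 | in [-1,6] | out [-1,6] | prev ⊥ | push {}
  [3] u=2 | in ⊥ | out [2,2] | ==
  [4] u=3 | in [-1,4] | out [-1,6] | prev [5,6] | push {}
  [5] u=4 | in ⊥ | out [-1,6] | ==
  [6] u=5 | in [-1,6] | out [-3,6] | prev ⊥ | push {3}
  [7] u=3 | in [-3,6] | out [-3,6] | prev [-1,6] | push {}

Converged values:
  [0] [-1,4]
  [1] [-1,6]
  [2] [2,2]
  [3] [-3,6]
  [4] [-1,6]
  [5] [-3,6]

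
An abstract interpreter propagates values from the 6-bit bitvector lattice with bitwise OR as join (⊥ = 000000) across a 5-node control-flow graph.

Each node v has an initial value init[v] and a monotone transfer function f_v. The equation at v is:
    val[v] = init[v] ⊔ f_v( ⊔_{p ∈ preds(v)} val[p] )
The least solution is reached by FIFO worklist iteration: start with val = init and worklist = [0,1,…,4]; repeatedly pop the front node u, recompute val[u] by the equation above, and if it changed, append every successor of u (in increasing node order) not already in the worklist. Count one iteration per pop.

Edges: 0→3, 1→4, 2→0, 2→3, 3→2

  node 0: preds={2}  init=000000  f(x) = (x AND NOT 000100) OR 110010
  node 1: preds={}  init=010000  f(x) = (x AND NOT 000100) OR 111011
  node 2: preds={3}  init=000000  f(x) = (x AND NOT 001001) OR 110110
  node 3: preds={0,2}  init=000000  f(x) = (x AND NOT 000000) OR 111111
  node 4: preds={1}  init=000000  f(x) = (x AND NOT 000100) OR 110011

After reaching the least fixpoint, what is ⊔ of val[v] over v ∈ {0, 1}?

111011

Worklist (7 pops):
  #1 pop 0: in=000000 → 110010 (was 000000); enqueue []
  #2 pop 1: in=000000 → 111011 (was 010000); enqueue []
  #3 pop 2: in=000000 → 110110 (was 000000); enqueue [0]
  #4 pop 3: in=110110 → 111111 (was 000000); enqueue [2]
  #5 pop 4: in=111011 → 111011 (was 000000); enqueue []
  #6 pop 0: in=110110 → 110010 (no change)
  #7 pop 2: in=111111 → 110110 (no change)

Fixpoint:
  val[0] = 110010
  val[1] = 111011
  val[2] = 110110
  val[3] = 111111
  val[4] = 111011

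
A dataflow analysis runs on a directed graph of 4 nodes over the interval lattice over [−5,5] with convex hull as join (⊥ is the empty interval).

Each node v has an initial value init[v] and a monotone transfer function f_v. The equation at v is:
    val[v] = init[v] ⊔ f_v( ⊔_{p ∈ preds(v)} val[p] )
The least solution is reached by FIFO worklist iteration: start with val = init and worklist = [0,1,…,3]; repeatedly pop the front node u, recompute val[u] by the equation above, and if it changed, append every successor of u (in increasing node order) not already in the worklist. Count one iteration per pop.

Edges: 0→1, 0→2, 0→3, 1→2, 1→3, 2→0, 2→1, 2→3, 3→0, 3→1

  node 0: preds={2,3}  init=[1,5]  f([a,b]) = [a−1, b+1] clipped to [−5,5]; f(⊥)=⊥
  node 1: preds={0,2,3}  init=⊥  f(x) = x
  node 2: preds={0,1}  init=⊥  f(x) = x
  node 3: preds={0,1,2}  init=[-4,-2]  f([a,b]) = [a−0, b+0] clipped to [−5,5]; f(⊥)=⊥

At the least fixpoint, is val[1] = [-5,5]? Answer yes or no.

Iteration log — 6 steps:
  step 1. node 0  ⊔preds=[-4,-2]  new=[-5,5]  old=[1,5]  +wl: 
  step 2. node 1  ⊔preds=[-5,5]  new=[-5,5]  old=⊥  +wl: 
  step 3. node 2  ⊔preds=[-5,5]  new=[-5,5]  old=⊥  +wl: 0,1
  step 4. node 3  ⊔preds=[-5,5]  new=[-5,5]  old=[-4,-2]  +wl: 
  step 5. node 0  ⊔preds=[-5,5]  new=[-5,5]  stable
  step 6. node 1  ⊔preds=[-5,5]  new=[-5,5]  stable

Least fixpoint reached:
  node 0: [-5,5]
  node 1: [-5,5]
  node 2: [-5,5]
  node 3: [-5,5]

yes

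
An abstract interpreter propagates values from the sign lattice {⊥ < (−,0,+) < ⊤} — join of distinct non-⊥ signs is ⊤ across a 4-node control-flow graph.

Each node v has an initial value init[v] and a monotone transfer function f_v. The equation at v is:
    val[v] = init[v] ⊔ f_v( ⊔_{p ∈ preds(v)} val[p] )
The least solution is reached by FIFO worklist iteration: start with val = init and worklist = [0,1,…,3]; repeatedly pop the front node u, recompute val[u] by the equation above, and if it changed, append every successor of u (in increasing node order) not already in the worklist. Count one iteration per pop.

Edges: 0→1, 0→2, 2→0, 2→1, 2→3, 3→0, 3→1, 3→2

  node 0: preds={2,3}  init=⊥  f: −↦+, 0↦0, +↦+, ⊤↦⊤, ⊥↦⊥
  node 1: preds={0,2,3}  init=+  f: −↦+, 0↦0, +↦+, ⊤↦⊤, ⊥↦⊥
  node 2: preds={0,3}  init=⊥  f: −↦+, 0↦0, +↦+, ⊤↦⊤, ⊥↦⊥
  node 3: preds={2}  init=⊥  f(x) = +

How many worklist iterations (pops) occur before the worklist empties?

10

Worklist (10 pops):
  #1 pop 0: in=⊥ → ⊥ (no change)
  #2 pop 1: in=⊥ → + (no change)
  #3 pop 2: in=⊥ → ⊥ (no change)
  #4 pop 3: in=⊥ → + (was ⊥); enqueue [0,1,2]
  #5 pop 0: in=+ → + (was ⊥); enqueue []
  #6 pop 1: in=+ → + (no change)
  #7 pop 2: in=+ → + (was ⊥); enqueue [0,1,3]
  #8 pop 0: in=+ → + (no change)
  #9 pop 1: in=+ → + (no change)
  #10 pop 3: in=+ → + (no change)

Fixpoint:
  val[0] = +
  val[1] = +
  val[2] = +
  val[3] = +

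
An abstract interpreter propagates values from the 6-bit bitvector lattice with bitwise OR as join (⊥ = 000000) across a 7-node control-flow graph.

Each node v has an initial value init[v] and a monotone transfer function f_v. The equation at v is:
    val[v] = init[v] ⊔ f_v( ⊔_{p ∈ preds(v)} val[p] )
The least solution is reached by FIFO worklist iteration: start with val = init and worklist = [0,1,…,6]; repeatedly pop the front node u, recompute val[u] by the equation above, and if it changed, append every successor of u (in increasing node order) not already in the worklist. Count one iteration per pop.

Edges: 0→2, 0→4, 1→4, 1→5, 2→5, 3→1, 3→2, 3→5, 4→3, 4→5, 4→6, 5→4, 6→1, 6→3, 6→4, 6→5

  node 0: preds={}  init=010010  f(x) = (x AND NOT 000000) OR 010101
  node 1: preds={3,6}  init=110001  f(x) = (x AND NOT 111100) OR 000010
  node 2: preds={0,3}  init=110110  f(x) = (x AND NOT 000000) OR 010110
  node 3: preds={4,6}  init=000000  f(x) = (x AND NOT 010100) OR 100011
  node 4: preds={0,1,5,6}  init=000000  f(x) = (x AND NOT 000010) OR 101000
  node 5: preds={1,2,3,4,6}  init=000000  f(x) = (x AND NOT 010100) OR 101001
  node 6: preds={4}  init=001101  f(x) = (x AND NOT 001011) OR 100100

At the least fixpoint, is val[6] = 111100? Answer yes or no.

no

Iteration log — 12 steps:
  step 1. node 0  ⊔preds=000000  new=010111  old=010010  +wl: 
  step 2. node 1  ⊔preds=001101  new=110011  old=110001  +wl: 
  step 3. node 2  ⊔preds=010111  new=110111  old=110110  +wl: 
  step 4. node 3  ⊔preds=001101  new=101011  old=000000  +wl: 1,2
  step 5. node 4  ⊔preds=111111  new=111101  old=000000  +wl: 3
  step 6. node 5  ⊔preds=111111  new=101011  old=000000  +wl: 4
  step 7. node 6  ⊔preds=111101  new=111101  old=001101  +wl: 5
  step 8. node 1  ⊔preds=111111  new=110011  stable
  step 9. node 2  ⊔preds=111111  new=111111  old=110111  +wl: 
  step 10. node 3  ⊔preds=111101  new=101011  stable
  step 11. node 4  ⊔preds=111111  new=111101  stable
  step 12. node 5  ⊔preds=111111  new=101011  stable

Least fixpoint reached:
  node 0: 010111
  node 1: 110011
  node 2: 111111
  node 3: 101011
  node 4: 111101
  node 5: 101011
  node 6: 111101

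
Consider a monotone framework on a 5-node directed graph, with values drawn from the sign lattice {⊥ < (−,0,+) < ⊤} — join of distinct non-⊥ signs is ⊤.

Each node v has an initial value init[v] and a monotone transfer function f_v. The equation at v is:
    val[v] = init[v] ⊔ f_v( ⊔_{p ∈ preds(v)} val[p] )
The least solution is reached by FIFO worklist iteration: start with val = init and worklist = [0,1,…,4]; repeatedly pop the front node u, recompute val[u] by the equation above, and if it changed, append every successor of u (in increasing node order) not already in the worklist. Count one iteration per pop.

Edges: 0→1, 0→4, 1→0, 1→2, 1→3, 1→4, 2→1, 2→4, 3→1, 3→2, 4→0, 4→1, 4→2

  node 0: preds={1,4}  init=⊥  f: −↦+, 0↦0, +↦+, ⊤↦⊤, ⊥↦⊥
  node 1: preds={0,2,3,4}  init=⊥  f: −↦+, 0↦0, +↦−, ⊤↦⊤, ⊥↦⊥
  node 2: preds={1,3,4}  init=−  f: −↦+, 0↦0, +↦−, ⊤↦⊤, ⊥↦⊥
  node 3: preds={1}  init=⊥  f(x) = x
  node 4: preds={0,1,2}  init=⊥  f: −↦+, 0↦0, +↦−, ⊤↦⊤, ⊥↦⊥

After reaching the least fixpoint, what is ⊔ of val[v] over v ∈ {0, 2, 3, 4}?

Trace (13 dequeues):
  [1] u=0 | in ⊥ | out ⊥ | ==
  [2] u=1 | in − | out + | prev ⊥ | push {0}
  [3] u=2 | in + | out − | ==
  [4] u=3 | in + | out + | prev ⊥ | push {1,2}
  [5] u=4 | in ⊤ | out ⊤ | prev ⊥ | push {}
  [6] u=0 | in ⊤ | out ⊤ | prev ⊥ | push {4}
  [7] u=1 | in ⊤ | out ⊤ | prev + | push {0,3}
  [8] u=2 | in ⊤ | out ⊤ | prev − | push {1}
  [9] u=4 | in ⊤ | out ⊤ | ==
  [10] u=0 | in ⊤ | out ⊤ | ==
  [11] u=3 | in ⊤ | out ⊤ | prev + | push {2}
  [12] u=1 | in ⊤ | out ⊤ | ==
  [13] u=2 | in ⊤ | out ⊤ | ==

Converged values:
  [0] ⊤
  [1] ⊤
  [2] ⊤
  [3] ⊤
  [4] ⊤

⊤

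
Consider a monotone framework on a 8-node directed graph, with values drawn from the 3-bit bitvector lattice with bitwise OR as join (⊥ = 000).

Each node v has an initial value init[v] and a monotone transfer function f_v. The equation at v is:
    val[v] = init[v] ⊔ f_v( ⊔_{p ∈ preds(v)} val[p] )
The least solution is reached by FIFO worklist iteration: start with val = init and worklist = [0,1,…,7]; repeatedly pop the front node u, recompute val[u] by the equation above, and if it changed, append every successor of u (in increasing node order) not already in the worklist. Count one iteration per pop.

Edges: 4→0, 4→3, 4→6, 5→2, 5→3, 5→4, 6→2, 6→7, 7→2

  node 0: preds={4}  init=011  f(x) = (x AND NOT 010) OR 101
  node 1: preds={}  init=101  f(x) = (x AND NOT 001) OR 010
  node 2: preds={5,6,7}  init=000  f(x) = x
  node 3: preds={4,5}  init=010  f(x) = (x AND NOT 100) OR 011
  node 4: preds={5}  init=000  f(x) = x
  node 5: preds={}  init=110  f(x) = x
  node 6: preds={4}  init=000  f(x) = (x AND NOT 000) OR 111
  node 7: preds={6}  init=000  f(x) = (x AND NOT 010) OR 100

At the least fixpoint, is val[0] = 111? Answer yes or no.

Iteration log — 11 steps:
  step 1. node 0  ⊔preds=000  new=111  old=011  +wl: 
  step 2. node 1  ⊔preds=000  new=111  old=101  +wl: 
  step 3. node 2  ⊔preds=110  new=110  old=000  +wl: 
  step 4. node 3  ⊔preds=110  new=011  old=010  +wl: 
  step 5. node 4  ⊔preds=110  new=110  old=000  +wl: 0,3
  step 6. node 5  ⊔preds=000  new=110  stable
  step 7. node 6  ⊔preds=110  new=111  old=000  +wl: 2
  step 8. node 7  ⊔preds=111  new=101  old=000  +wl: 
  step 9. node 0  ⊔preds=110  new=111  stable
  step 10. node 3  ⊔preds=110  new=011  stable
  step 11. node 2  ⊔preds=111  new=111  old=110  +wl: 

Least fixpoint reached:
  node 0: 111
  node 1: 111
  node 2: 111
  node 3: 011
  node 4: 110
  node 5: 110
  node 6: 111
  node 7: 101

yes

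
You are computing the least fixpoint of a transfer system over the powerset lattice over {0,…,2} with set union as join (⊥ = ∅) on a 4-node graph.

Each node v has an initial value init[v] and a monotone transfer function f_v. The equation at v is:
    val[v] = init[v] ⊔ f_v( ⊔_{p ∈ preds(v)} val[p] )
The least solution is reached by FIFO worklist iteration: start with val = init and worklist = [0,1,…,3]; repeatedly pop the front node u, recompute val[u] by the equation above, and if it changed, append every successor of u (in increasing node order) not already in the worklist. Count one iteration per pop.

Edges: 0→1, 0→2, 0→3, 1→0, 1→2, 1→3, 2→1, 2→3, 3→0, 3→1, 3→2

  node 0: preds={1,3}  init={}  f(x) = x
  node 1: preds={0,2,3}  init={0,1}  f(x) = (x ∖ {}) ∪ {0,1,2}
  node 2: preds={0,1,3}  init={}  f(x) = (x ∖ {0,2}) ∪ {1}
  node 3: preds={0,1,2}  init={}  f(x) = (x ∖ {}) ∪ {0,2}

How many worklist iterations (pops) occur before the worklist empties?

Trace (8 dequeues):
  [1] u=0 | in {0,1} | out {0,1} | prev {} | push {}
  [2] u=1 | in {0,1} | out {0,1,2} | prev {0,1} | push {0}
  [3] u=2 | in {0,1,2} | out {1} | prev {} | push {1}
  [4] u=3 | in {0,1,2} | out {0,1,2} | prev {} | push {2}
  [5] u=0 | in {0,1,2} | out {0,1,2} | prev {0,1} | push {3}
  [6] u=1 | in {0,1,2} | out {0,1,2} | ==
  [7] u=2 | in {0,1,2} | out {1} | ==
  [8] u=3 | in {0,1,2} | out {0,1,2} | ==

Converged values:
  [0] {0,1,2}
  [1] {0,1,2}
  [2] {1}
  [3] {0,1,2}

8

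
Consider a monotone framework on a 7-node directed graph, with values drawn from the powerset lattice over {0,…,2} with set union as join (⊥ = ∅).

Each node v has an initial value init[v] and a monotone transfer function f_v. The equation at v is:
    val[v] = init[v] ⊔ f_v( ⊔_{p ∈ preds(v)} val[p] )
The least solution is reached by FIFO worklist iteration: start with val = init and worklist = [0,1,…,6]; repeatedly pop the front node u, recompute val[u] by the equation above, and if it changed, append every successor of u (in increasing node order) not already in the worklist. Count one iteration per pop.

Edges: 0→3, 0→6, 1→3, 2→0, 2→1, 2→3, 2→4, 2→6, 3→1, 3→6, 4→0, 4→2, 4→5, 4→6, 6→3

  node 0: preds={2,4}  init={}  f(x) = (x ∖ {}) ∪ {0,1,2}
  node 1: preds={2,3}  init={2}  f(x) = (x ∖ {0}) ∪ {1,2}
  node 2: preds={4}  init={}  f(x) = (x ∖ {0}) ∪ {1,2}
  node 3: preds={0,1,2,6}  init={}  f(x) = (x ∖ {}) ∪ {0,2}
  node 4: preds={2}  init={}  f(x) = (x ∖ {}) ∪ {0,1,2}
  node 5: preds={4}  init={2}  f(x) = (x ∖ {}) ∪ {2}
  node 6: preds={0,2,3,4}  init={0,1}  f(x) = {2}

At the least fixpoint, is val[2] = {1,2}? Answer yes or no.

Worklist (11 pops):
  #1 pop 0: in={} → {0,1,2} (was {}); enqueue []
  #2 pop 1: in={} → {1,2} (was {2}); enqueue []
  #3 pop 2: in={} → {1,2} (was {}); enqueue [0,1]
  #4 pop 3: in={0,1,2} → {0,1,2} (was {}); enqueue []
  #5 pop 4: in={1,2} → {0,1,2} (was {}); enqueue [2]
  #6 pop 5: in={0,1,2} → {0,1,2} (was {2}); enqueue []
  #7 pop 6: in={0,1,2} → {0,1,2} (was {0,1}); enqueue [3]
  #8 pop 0: in={0,1,2} → {0,1,2} (no change)
  #9 pop 1: in={0,1,2} → {1,2} (no change)
  #10 pop 2: in={0,1,2} → {1,2} (no change)
  #11 pop 3: in={0,1,2} → {0,1,2} (no change)

Fixpoint:
  val[0] = {0,1,2}
  val[1] = {1,2}
  val[2] = {1,2}
  val[3] = {0,1,2}
  val[4] = {0,1,2}
  val[5] = {0,1,2}
  val[6] = {0,1,2}

yes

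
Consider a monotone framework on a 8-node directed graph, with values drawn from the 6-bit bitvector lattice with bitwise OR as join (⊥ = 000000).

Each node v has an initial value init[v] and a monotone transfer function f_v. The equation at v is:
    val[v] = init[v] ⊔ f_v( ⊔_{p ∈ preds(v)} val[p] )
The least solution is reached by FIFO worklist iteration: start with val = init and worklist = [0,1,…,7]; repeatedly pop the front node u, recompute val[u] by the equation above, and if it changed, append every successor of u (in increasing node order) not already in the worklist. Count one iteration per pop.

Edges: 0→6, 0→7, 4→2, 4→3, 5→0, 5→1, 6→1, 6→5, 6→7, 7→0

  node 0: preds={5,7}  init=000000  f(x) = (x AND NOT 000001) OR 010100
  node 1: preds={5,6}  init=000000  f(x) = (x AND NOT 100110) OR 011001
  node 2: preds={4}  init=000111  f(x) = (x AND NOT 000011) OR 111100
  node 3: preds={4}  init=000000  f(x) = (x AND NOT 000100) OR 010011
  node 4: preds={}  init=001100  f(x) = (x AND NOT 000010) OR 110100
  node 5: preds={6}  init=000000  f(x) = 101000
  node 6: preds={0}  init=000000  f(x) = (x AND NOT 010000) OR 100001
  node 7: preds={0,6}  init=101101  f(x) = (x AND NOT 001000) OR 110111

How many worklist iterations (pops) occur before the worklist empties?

Iteration log — 17 steps:
  step 1. node 0  ⊔preds=101101  new=111100  old=000000  +wl: 
  step 2. node 1  ⊔preds=000000  new=011001  old=000000  +wl: 
  step 3. node 2  ⊔preds=001100  new=111111  old=000111  +wl: 
  step 4. node 3  ⊔preds=001100  new=011011  old=000000  +wl: 
  step 5. node 4  ⊔preds=000000  new=111100  old=001100  +wl: 2,3
  step 6. node 5  ⊔preds=000000  new=101000  old=000000  +wl: 0,1
  step 7. node 6  ⊔preds=111100  new=101101  old=000000  +wl: 5
  step 8. node 7  ⊔preds=111101  new=111111  old=101101  +wl: 
  step 9. node 2  ⊔preds=111100  new=111111  stable
  step 10. node 3  ⊔preds=111100  new=111011  old=011011  +wl: 
  step 11. node 0  ⊔preds=111111  new=111110  old=111100  +wl: 6,7
  step 12. node 1  ⊔preds=101101  new=011001  stable
  step 13. node 5  ⊔preds=101101  new=101000  stable
  step 14. node 6  ⊔preds=111110  new=101111  old=101101  +wl: 1,5
  step 15. node 7  ⊔preds=111111  new=111111  stable
  step 16. node 1  ⊔preds=101111  new=011001  stable
  step 17. node 5  ⊔preds=101111  new=101000  stable

Least fixpoint reached:
  node 0: 111110
  node 1: 011001
  node 2: 111111
  node 3: 111011
  node 4: 111100
  node 5: 101000
  node 6: 101111
  node 7: 111111

17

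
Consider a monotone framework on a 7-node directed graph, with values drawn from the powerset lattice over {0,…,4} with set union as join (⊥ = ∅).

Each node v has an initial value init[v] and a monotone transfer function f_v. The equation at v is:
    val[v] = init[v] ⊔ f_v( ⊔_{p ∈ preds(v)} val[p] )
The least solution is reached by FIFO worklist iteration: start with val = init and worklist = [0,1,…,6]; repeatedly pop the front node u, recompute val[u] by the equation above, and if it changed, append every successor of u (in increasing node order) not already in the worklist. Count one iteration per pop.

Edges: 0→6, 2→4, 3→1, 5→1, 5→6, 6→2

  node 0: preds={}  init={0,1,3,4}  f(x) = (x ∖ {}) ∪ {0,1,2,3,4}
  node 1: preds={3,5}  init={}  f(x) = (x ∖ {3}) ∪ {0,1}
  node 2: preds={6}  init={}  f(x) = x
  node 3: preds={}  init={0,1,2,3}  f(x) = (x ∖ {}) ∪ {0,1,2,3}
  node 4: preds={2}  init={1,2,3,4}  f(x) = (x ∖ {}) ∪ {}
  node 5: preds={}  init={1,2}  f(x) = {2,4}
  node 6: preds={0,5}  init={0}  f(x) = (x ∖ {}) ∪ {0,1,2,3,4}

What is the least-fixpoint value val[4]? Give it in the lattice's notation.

{0,1,2,3,4}

Trace (10 dequeues):
  [1] u=0 | in {} | out {0,1,2,3,4} | prev {0,1,3,4} | push {}
  [2] u=1 | in {0,1,2,3} | out {0,1,2} | prev {} | push {}
  [3] u=2 | in {0} | out {0} | prev {} | push {}
  [4] u=3 | in {} | out {0,1,2,3} | ==
  [5] u=4 | in {0} | out {0,1,2,3,4} | prev {1,2,3,4} | push {}
  [6] u=5 | in {} | out {1,2,4} | prev {1,2} | push {1}
  [7] u=6 | in {0,1,2,3,4} | out {0,1,2,3,4} | prev {0} | push {2}
  [8] u=1 | in {0,1,2,3,4} | out {0,1,2,4} | prev {0,1,2} | push {}
  [9] u=2 | in {0,1,2,3,4} | out {0,1,2,3,4} | prev {0} | push {4}
  [10] u=4 | in {0,1,2,3,4} | out {0,1,2,3,4} | ==

Converged values:
  [0] {0,1,2,3,4}
  [1] {0,1,2,4}
  [2] {0,1,2,3,4}
  [3] {0,1,2,3}
  [4] {0,1,2,3,4}
  [5] {1,2,4}
  [6] {0,1,2,3,4}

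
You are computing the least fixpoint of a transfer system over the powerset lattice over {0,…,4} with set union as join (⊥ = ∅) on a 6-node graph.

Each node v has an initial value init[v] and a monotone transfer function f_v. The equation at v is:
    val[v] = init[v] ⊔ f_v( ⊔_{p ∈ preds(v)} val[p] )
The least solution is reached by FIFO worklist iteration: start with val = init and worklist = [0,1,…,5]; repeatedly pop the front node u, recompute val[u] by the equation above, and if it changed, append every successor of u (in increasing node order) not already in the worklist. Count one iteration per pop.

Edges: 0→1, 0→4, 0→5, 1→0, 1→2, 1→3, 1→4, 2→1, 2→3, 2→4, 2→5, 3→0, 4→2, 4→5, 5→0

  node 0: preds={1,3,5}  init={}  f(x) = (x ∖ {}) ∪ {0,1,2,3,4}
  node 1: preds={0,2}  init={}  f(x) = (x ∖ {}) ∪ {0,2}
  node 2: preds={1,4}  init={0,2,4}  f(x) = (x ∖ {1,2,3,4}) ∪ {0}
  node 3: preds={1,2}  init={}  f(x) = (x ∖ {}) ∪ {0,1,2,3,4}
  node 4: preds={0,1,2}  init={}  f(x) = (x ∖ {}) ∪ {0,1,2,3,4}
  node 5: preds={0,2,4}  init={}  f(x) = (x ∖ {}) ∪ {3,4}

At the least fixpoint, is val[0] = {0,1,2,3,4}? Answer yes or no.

Worklist (8 pops):
  #1 pop 0: in={} → {0,1,2,3,4} (was {}); enqueue []
  #2 pop 1: in={0,1,2,3,4} → {0,1,2,3,4} (was {}); enqueue [0]
  #3 pop 2: in={0,1,2,3,4} → {0,2,4} (no change)
  #4 pop 3: in={0,1,2,3,4} → {0,1,2,3,4} (was {}); enqueue []
  #5 pop 4: in={0,1,2,3,4} → {0,1,2,3,4} (was {}); enqueue [2]
  #6 pop 5: in={0,1,2,3,4} → {0,1,2,3,4} (was {}); enqueue []
  #7 pop 0: in={0,1,2,3,4} → {0,1,2,3,4} (no change)
  #8 pop 2: in={0,1,2,3,4} → {0,2,4} (no change)

Fixpoint:
  val[0] = {0,1,2,3,4}
  val[1] = {0,1,2,3,4}
  val[2] = {0,2,4}
  val[3] = {0,1,2,3,4}
  val[4] = {0,1,2,3,4}
  val[5] = {0,1,2,3,4}

yes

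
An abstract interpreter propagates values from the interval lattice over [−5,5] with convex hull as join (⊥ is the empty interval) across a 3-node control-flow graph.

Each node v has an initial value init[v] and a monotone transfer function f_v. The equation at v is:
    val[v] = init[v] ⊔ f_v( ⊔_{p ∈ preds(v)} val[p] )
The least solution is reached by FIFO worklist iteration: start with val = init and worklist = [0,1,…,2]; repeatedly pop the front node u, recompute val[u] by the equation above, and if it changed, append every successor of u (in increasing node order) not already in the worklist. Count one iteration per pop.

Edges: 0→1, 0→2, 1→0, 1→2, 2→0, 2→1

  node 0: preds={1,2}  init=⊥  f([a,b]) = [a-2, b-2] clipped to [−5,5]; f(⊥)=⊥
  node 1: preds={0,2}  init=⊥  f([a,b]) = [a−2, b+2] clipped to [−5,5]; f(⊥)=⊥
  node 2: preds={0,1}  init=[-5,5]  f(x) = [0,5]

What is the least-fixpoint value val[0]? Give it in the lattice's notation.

Iteration log — 4 steps:
  step 1. node 0  ⊔preds=[-5,5]  new=[-5,3]  old=⊥  +wl: 
  step 2. node 1  ⊔preds=[-5,5]  new=[-5,5]  old=⊥  +wl: 0
  step 3. node 2  ⊔preds=[-5,5]  new=[-5,5]  stable
  step 4. node 0  ⊔preds=[-5,5]  new=[-5,3]  stable

Least fixpoint reached:
  node 0: [-5,3]
  node 1: [-5,5]
  node 2: [-5,5]

[-5,3]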